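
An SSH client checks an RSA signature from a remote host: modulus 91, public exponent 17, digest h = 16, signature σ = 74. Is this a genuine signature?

genuine

Squares mod 91: σ^1≡74, σ^2≡16, σ^4≡74, σ^8≡16, σ^16≡74
17 = 16 + 1, so σ^17 ≡ 74·74 ≡ 16 (mod 91)
Since 16 equals the digest 16, verification succeeds.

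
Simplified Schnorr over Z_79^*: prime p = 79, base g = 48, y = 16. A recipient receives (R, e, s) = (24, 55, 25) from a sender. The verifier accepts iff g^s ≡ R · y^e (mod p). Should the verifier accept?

accept

g^s mod p:
Squares mod 79: 48^1≡48, 48^2≡13, 48^4≡11, 48^8≡42, 48^16≡26
25 = 16 + 8 + 1, so 48^25 ≡ 26·42·48 ≡ 39 (mod 79)
R · y^e mod p:
Squares mod 79: 16^1≡16, 16^2≡19, 16^4≡45, 16^8≡50, 16^16≡51, 16^32≡73
55 = 32 + 16 + 4 + 2 + 1, so 16^55 ≡ 73·51·45·19·16 ≡ 51 (mod 79)
24·51 = 1224 ≡ 39 (mod 79)
39 ≡ 39 (mod 79); signature holds.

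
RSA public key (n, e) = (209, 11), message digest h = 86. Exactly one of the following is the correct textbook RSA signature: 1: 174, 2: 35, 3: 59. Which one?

Candidate 1: Squares mod 209: 174^1≡174, 174^2≡180, 174^4≡5, 174^8≡25; 11 = 8 + 2 + 1, so 174^11 ≡ 25·180·174 ≡ 86 (mod 209)
  → matches h = 86
Candidate 2: Squares mod 209: 35^1≡35, 35^2≡180, 35^4≡5, 35^8≡25; 11 = 8 + 2 + 1, so 35^11 ≡ 25·180·35 ≡ 123 (mod 209)
Candidate 3: Squares mod 209: 59^1≡59, 59^2≡137, 59^4≡168, 59^8≡9; 11 = 8 + 2 + 1, so 59^11 ≡ 9·137·59 ≡ 15 (mod 209)

1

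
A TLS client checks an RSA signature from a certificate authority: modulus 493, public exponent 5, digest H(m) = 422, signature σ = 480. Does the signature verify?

does not verify

σ^2 ≡ 480^2 = 230400 ≡ 169
σ^4 ≡ 169^2 = 28561 ≡ 460
5 = 4 + 1, so σ^5 ≡ 460·480 ≡ 429 (mod 493)
The recovered value 429 does not match the digest 422.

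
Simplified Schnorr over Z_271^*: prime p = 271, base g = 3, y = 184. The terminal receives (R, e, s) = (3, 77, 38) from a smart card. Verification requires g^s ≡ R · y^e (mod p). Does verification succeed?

g^s mod p:
Squares mod 271: 3^1≡3, 3^2≡9, 3^4≡81, 3^8≡57, 3^16≡268, 3^32≡9
38 = 32 + 4 + 2, so 3^38 ≡ 9·81·9 ≡ 57 (mod 271)
R · y^e mod p:
Squares mod 271: 184^1≡184, 184^2≡252, 184^4≡90, 184^8≡241, 184^16≡87, 184^32≡252, 184^64≡90
77 = 64 + 8 + 4 + 1, so 184^77 ≡ 90·241·90·184 ≡ 19 (mod 271)
3·19 = 57 ≡ 57 (mod 271)
57 ≡ 57 (mod 271); signature holds.

passes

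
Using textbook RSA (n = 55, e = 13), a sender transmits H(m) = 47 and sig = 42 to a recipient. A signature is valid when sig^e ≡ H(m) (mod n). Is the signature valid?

valid

sig^13 mod 55 = 47
Since 47 equals the digest 47, verification succeeds.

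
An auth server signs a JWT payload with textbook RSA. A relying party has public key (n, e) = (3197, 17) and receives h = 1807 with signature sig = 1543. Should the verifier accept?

Squares mod 3197: sig^1≡1543, sig^2≡2281, sig^4≡1442, sig^8≡1314, sig^16≡216
17 = 16 + 1, so sig^17 ≡ 216·1543 ≡ 800 (mod 3197)
The recovered value 800 does not match the digest 1807.

reject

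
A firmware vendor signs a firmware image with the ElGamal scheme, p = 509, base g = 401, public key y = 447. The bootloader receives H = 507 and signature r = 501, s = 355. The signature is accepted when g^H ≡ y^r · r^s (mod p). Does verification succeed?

passes

Left side g^H mod p:
401^2 = 160801 ≡ 466
401^4 ≡ 466^2 = 217156 ≡ 322
401^8 ≡ 322^2 = 103684 ≡ 357
401^16 ≡ 357^2 = 127449 ≡ 199
401^32 ≡ 199^2 = 39601 ≡ 408
401^64 ≡ 408^2 = 166464 ≡ 21
401^128 ≡ 21^2 = 441
401^256 ≡ 441^2 = 194481 ≡ 43
507 = 256 + 128 + 64 + 32 + 16 + 8 + 2 + 1, so 401^507 ≡ 43·441·21·408·199·357·466·401 ≡ 476 (mod 509)
Right side y^r · r^s mod p:
447^2 = 199809 ≡ 281
447^4 ≡ 281^2 = 78961 ≡ 66
447^8 ≡ 66^2 = 4356 ≡ 284
447^16 ≡ 284^2 = 80656 ≡ 234
447^32 ≡ 234^2 = 54756 ≡ 293
447^64 ≡ 293^2 = 85849 ≡ 337
447^128 ≡ 337^2 = 113569 ≡ 62
447^256 ≡ 62^2 = 3844 ≡ 281
501 = 256 + 128 + 64 + 32 + 16 + 4 + 1, so 447^501 ≡ 281·62·337·293·234·66·447 ≡ 412 (mod 509)
501^2 = 251001 ≡ 64
501^4 ≡ 64^2 = 4096 ≡ 24
501^8 ≡ 24^2 = 576 ≡ 67
501^16 ≡ 67^2 = 4489 ≡ 417
501^32 ≡ 417^2 = 173889 ≡ 320
501^64 ≡ 320^2 = 102400 ≡ 91
501^128 ≡ 91^2 = 8281 ≡ 137
501^256 ≡ 137^2 = 18769 ≡ 445
355 = 256 + 64 + 32 + 2 + 1, so 501^355 ≡ 445·91·320·64·501 ≡ 184 (mod 509)
412·184 = 75808 ≡ 476 (mod 509)
476 ≡ 476 (mod 509), so the signature is genuine.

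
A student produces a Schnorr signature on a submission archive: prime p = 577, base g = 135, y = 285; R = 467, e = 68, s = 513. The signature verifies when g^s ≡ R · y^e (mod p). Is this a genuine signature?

forged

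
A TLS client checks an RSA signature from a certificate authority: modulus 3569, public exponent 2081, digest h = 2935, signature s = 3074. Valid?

yes

s^2 ≡ 3074^2 = 9449476 ≡ 2333
s^4 ≡ 2333^2 = 5442889 ≡ 164
s^8 ≡ 164^2 = 26896 ≡ 1913
s^16 ≡ 1913^2 = 3659569 ≡ 1344
s^32 ≡ 1344^2 = 1806336 ≡ 422
s^64 ≡ 422^2 = 178084 ≡ 3203
s^128 ≡ 3203^2 = 10259209 ≡ 1903
s^256 ≡ 1903^2 = 3621409 ≡ 2443
s^512 ≡ 2443^2 = 5968249 ≡ 881
s^1024 ≡ 881^2 = 776161 ≡ 1688
s^2048 ≡ 1688^2 = 2849344 ≡ 1282
2081 = 2048 + 32 + 1, so s^2081 ≡ 1282·422·3074 ≡ 2935 (mod 3569)
2935 = h, so the signature checks out.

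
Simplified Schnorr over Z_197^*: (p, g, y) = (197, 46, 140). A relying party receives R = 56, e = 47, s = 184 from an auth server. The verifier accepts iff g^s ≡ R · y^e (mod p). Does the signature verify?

g^s mod p:
46^2 = 2116 ≡ 146
46^4 ≡ 146^2 = 21316 ≡ 40
46^8 ≡ 40^2 = 1600 ≡ 24
46^16 ≡ 24^2 = 576 ≡ 182
46^32 ≡ 182^2 = 33124 ≡ 28
46^64 ≡ 28^2 = 784 ≡ 193
46^128 ≡ 193^2 = 37249 ≡ 16
184 = 128 + 32 + 16 + 8, so 46^184 ≡ 16·28·182·24 ≡ 63 (mod 197)
R · y^e mod p:
140^2 = 19600 ≡ 97
140^4 ≡ 97^2 = 9409 ≡ 150
140^8 ≡ 150^2 = 22500 ≡ 42
140^16 ≡ 42^2 = 1764 ≡ 188
140^32 ≡ 188^2 = 35344 ≡ 81
47 = 32 + 8 + 4 + 2 + 1, so 140^47 ≡ 81·42·150·97·140 ≡ 75 (mod 197)
56·75 = 4200 ≡ 63 (mod 197)
63 ≡ 63 (mod 197); signature holds.

verifies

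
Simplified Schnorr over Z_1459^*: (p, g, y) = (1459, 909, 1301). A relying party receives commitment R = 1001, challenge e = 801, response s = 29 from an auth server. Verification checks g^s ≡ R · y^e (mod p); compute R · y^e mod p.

Squares mod 1459: 1301^1≡1301, 1301^2≡161, 1301^4≡1118, 1301^8≡1020, 1301^16≡133, 1301^32≡181, 1301^64≡663, 1301^128≡410, 1301^256≡315, 1301^512≡13
801 = 512 + 256 + 32 + 1, so 1301^801 ≡ 13·315·181·1301 ≡ 743 (mod 1459)
R · y^e ≡ 1001·743 = 743743 ≡ 1112 (mod 1459)

1112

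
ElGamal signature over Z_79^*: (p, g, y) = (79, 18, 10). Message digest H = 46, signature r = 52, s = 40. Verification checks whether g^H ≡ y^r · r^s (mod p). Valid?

yes

Left side g^H mod p:
18^2 = 324 ≡ 8
18^4 ≡ 8^2 = 64
18^8 ≡ 64^2 = 4096 ≡ 67
18^16 ≡ 67^2 = 4489 ≡ 65
18^32 ≡ 65^2 = 4225 ≡ 38
46 = 32 + 8 + 4 + 2, so 18^46 ≡ 38·67·64·8 ≡ 52 (mod 79)
Right side y^r · r^s mod p:
10^2 = 100 ≡ 21
10^4 ≡ 21^2 = 441 ≡ 46
10^8 ≡ 46^2 = 2116 ≡ 62
10^16 ≡ 62^2 = 3844 ≡ 52
10^32 ≡ 52^2 = 2704 ≡ 18
52 = 32 + 16 + 4, so 10^52 ≡ 18·52·46 ≡ 1 (mod 79)
52^2 = 2704 ≡ 18
52^4 ≡ 18^2 = 324 ≡ 8
52^8 ≡ 8^2 = 64
52^16 ≡ 64^2 = 4096 ≡ 67
52^32 ≡ 67^2 = 4489 ≡ 65
40 = 32 + 8, so 52^40 ≡ 65·64 ≡ 52 (mod 79)
1·52 = 52 ≡ 52 (mod 79)
52 ≡ 52 (mod 79), so the signature is genuine.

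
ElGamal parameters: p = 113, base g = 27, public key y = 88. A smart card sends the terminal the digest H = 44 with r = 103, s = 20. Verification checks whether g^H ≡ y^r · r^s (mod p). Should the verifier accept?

Left side g^H mod p:
27^2 = 729 ≡ 51
27^4 ≡ 51^2 = 2601 ≡ 2
27^8 ≡ 2^2 = 4
27^16 ≡ 4^2 = 16
27^32 ≡ 16^2 = 256 ≡ 30
44 = 32 + 8 + 4, so 27^44 ≡ 30·4·2 ≡ 14 (mod 113)
Right side y^r · r^s mod p:
88^2 = 7744 ≡ 60
88^4 ≡ 60^2 = 3600 ≡ 97
88^8 ≡ 97^2 = 9409 ≡ 30
88^16 ≡ 30^2 = 900 ≡ 109
88^32 ≡ 109^2 = 11881 ≡ 16
88^64 ≡ 16^2 = 256 ≡ 30
103 = 64 + 32 + 4 + 2 + 1, so 88^103 ≡ 30·16·97·60·88 ≡ 102 (mod 113)
103^2 = 10609 ≡ 100
103^4 ≡ 100^2 = 10000 ≡ 56
103^8 ≡ 56^2 = 3136 ≡ 85
103^16 ≡ 85^2 = 7225 ≡ 106
20 = 16 + 4, so 103^20 ≡ 106·56 ≡ 60 (mod 113)
102·60 = 6120 ≡ 18 (mod 113)
14 ≠ 18, so verification fails.

reject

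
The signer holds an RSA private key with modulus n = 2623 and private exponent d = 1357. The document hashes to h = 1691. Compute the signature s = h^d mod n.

h^2 ≡ 1691^2 = 2859481 ≡ 411
h^4 ≡ 411^2 = 168921 ≡ 1049
h^8 ≡ 1049^2 = 1100401 ≡ 1364
h^16 ≡ 1364^2 = 1860496 ≡ 789
h^32 ≡ 789^2 = 622521 ≡ 870
h^64 ≡ 870^2 = 756900 ≡ 1476
h^128 ≡ 1476^2 = 2178576 ≡ 1486
h^256 ≡ 1486^2 = 2208196 ≡ 2253
h^512 ≡ 2253^2 = 5076009 ≡ 504
h^1024 ≡ 504^2 = 254016 ≡ 2208
1357 = 1024 + 256 + 64 + 8 + 4 + 1, so h^1357 ≡ 2208·2253·1476·1364·1049·1691 ≡ 1616 (mod 2623)

1616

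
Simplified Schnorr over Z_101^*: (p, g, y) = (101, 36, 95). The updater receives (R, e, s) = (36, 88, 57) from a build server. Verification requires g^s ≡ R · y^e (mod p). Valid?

g^s mod p:
36^2 = 1296 ≡ 84
36^4 ≡ 84^2 = 7056 ≡ 87
36^8 ≡ 87^2 = 7569 ≡ 95
36^16 ≡ 95^2 = 9025 ≡ 36
36^32 ≡ 36^2 = 1296 ≡ 84
57 = 32 + 16 + 8 + 1, so 36^57 ≡ 84·36·95·36 ≡ 84 (mod 101)
R · y^e mod p:
95^2 = 9025 ≡ 36
95^4 ≡ 36^2 = 1296 ≡ 84
95^8 ≡ 84^2 = 7056 ≡ 87
95^16 ≡ 87^2 = 7569 ≡ 95
95^32 ≡ 95^2 = 9025 ≡ 36
95^64 ≡ 36^2 = 1296 ≡ 84
88 = 64 + 16 + 8, so 95^88 ≡ 84·95·87 ≡ 87 (mod 101)
36·87 = 3132 ≡ 1 (mod 101)
84 ≠ 1; the check fails.

no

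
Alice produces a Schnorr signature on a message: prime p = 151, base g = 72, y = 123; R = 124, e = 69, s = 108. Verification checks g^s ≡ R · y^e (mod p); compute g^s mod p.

110

72^2 = 5184 ≡ 50
72^4 ≡ 50^2 = 2500 ≡ 84
72^8 ≡ 84^2 = 7056 ≡ 110
72^16 ≡ 110^2 = 12100 ≡ 20
72^32 ≡ 20^2 = 400 ≡ 98
72^64 ≡ 98^2 = 9604 ≡ 91
108 = 64 + 32 + 8 + 4, so 72^108 ≡ 91·98·110·84 ≡ 110 (mod 151)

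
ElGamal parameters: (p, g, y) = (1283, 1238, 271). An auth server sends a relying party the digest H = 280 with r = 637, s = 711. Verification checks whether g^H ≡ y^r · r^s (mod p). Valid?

Left side g^H mod p:
1238^2 = 1532644 ≡ 742
1238^4 ≡ 742^2 = 550564 ≡ 157
1238^8 ≡ 157^2 = 24649 ≡ 272
1238^16 ≡ 272^2 = 73984 ≡ 853
1238^32 ≡ 853^2 = 727609 ≡ 148
1238^64 ≡ 148^2 = 21904 ≡ 93
1238^128 ≡ 93^2 = 8649 ≡ 951
1238^256 ≡ 951^2 = 904401 ≡ 1169
280 = 256 + 16 + 8, so 1238^280 ≡ 1169·853·272 ≡ 504 (mod 1283)
Right side y^r · r^s mod p:
271^2 = 73441 ≡ 310
271^4 ≡ 310^2 = 96100 ≡ 1158
271^8 ≡ 1158^2 = 1340964 ≡ 229
271^16 ≡ 229^2 = 52441 ≡ 1121
271^32 ≡ 1121^2 = 1256641 ≡ 584
271^64 ≡ 584^2 = 341056 ≡ 1061
271^128 ≡ 1061^2 = 1125721 ≡ 530
271^256 ≡ 530^2 = 280900 ≡ 1206
271^512 ≡ 1206^2 = 1454436 ≡ 797
637 = 512 + 64 + 32 + 16 + 8 + 4 + 1, so 271^637 ≡ 797·1061·584·1121·229·1158·271 ≡ 739 (mod 1283)
637^2 = 405769 ≡ 341
637^4 ≡ 341^2 = 116281 ≡ 811
637^8 ≡ 811^2 = 657721 ≡ 825
637^16 ≡ 825^2 = 680625 ≡ 635
637^32 ≡ 635^2 = 403225 ≡ 363
637^64 ≡ 363^2 = 131769 ≡ 903
637^128 ≡ 903^2 = 815409 ≡ 704
637^256 ≡ 704^2 = 495616 ≡ 378
637^512 ≡ 378^2 = 142884 ≡ 471
711 = 512 + 128 + 64 + 4 + 2 + 1, so 637^711 ≡ 471·704·903·811·341·637 ≡ 1150 (mod 1283)
739·1150 = 849850 ≡ 504 (mod 1283)
504 ≡ 504 (mod 1283), so the signature is genuine.

yes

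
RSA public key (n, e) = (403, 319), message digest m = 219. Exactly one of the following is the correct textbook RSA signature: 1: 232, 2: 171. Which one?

Candidate 1: 232^2 = 53824 ≡ 225; 232^4 ≡ 225^2 = 50625 ≡ 250; 232^8 ≡ 250^2 = 62500 ≡ 35; 232^16 ≡ 35^2 = 1225 ≡ 16; 232^32 ≡ 16^2 = 256; 232^64 ≡ 256^2 = 65536 ≡ 250; 232^128 ≡ 250^2 = 62500 ≡ 35; 232^256 ≡ 35^2 = 1225 ≡ 16; 319 = 256 + 32 + 16 + 8 + 4 + 2 + 1, so 232^319 ≡ 16·256·16·35·250·225·232 ≡ 184 (mod 403)
Candidate 2: 171^2 = 29241 ≡ 225; 171^4 ≡ 225^2 = 50625 ≡ 250; 171^8 ≡ 250^2 = 62500 ≡ 35; 171^16 ≡ 35^2 = 1225 ≡ 16; 171^32 ≡ 16^2 = 256; 171^64 ≡ 256^2 = 65536 ≡ 250; 171^128 ≡ 250^2 = 62500 ≡ 35; 171^256 ≡ 35^2 = 1225 ≡ 16; 319 = 256 + 32 + 16 + 8 + 4 + 2 + 1, so 171^319 ≡ 16·256·16·35·250·225·171 ≡ 219 (mod 403)
  → matches m = 219

2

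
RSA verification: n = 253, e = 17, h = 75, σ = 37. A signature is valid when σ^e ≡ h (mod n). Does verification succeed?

fails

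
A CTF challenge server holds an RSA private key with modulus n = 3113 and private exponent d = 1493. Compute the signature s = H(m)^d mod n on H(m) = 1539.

Squares mod 3113: (H(m))^1≡1539, (H(m))^2≡2641, (H(m))^4≡1761, (H(m))^8≡573, (H(m))^16≡1464, (H(m))^32≡1552, (H(m))^64≡2355, (H(m))^128≡1772, (H(m))^256≡2080, (H(m))^512≡2443, (H(m))^1024≡628
1493 = 1024 + 256 + 128 + 64 + 16 + 4 + 1, so (H(m))^1493 ≡ 628·2080·1772·2355·1464·1761·1539 ≡ 1154 (mod 3113)

1154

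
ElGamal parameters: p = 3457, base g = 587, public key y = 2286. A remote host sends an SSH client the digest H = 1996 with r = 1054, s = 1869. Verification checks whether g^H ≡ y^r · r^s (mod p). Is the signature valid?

invalid

Left side g^H mod p:
Squares mod 3457: 587^1≡587, 587^2≡2326, 587^4≡71, 587^8≡1584, 587^16≡2731, 587^32≡1612, 587^64≡2337, 587^128≡2966, 587^256≡2548, 587^512≡58, 587^1024≡3364
1996 = 1024 + 512 + 256 + 128 + 64 + 8 + 4, so 587^1996 ≡ 3364·58·2548·2966·2337·1584·71 ≡ 2829 (mod 3457)
Right side y^r · r^s mod p:
Squares mod 3457: 2286^1≡2286, 2286^2≡2269, 2286^4≡888, 2286^8≡348, 2286^16≡109, 2286^32≡1510, 2286^64≡1937, 2286^128≡1124, 2286^256≡1571, 2286^512≡3200, 2286^1024≡366
1054 = 1024 + 16 + 8 + 4 + 2, so 2286^1054 ≡ 366·109·348·888·2269 ≡ 1176 (mod 3457)
Squares mod 3457: 1054^1≡1054, 1054^2≡1219, 1054^4≡2908, 1054^8≡642, 1054^16≡781, 1054^32≡1529, 1054^64≡909, 1054^128≡58, 1054^256≡3364, 1054^512≡1735, 1054^1024≡2635
1869 = 1024 + 512 + 256 + 64 + 8 + 4 + 1, so 1054^1869 ≡ 2635·1735·3364·909·642·2908·1054 ≡ 1271 (mod 3457)
1176·1271 = 1494696 ≡ 1272 (mod 3457)
2829 ≠ 1272, so verification fails.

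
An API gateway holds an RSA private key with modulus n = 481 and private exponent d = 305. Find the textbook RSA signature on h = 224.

h^2 ≡ 224^2 = 50176 ≡ 152
h^4 ≡ 152^2 = 23104 ≡ 16
h^8 ≡ 16^2 = 256
h^16 ≡ 256^2 = 65536 ≡ 120
h^32 ≡ 120^2 = 14400 ≡ 451
h^64 ≡ 451^2 = 203401 ≡ 419
h^128 ≡ 419^2 = 175561 ≡ 477
h^256 ≡ 477^2 = 227529 ≡ 16
305 = 256 + 32 + 16 + 1, so h^305 ≡ 16·451·120·224 ≡ 425 (mod 481)

425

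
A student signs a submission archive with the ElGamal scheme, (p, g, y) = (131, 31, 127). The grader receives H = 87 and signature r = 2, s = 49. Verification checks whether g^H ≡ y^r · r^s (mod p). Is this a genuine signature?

genuine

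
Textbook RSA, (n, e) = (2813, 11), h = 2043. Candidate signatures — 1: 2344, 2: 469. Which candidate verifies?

2

Candidate 1: 2344^2 = 5494336 ≡ 547; 2344^4 ≡ 547^2 = 299209 ≡ 1031; 2344^8 ≡ 1031^2 = 1062961 ≡ 2460; 11 = 8 + 2 + 1, so 2344^11 ≡ 2460·547·2344 ≡ 770 (mod 2813)
Candidate 2: 469^2 = 219961 ≡ 547; 469^4 ≡ 547^2 = 299209 ≡ 1031; 469^8 ≡ 1031^2 = 1062961 ≡ 2460; 11 = 8 + 2 + 1, so 469^11 ≡ 2460·547·469 ≡ 2043 (mod 2813)
  → matches h = 2043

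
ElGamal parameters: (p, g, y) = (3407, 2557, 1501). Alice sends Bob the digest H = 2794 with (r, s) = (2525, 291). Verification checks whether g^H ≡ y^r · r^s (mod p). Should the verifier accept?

Left side g^H mod p:
2557^2 = 6538249 ≡ 216
2557^4 ≡ 216^2 = 46656 ≡ 2365
2557^8 ≡ 2365^2 = 5593225 ≡ 2338
2557^16 ≡ 2338^2 = 5466244 ≡ 1416
2557^32 ≡ 1416^2 = 2005056 ≡ 1740
2557^64 ≡ 1740^2 = 3027600 ≡ 2184
2557^128 ≡ 2184^2 = 4769856 ≡ 56
2557^256 ≡ 56^2 = 3136
2557^512 ≡ 3136^2 = 9834496 ≡ 1894
2557^1024 ≡ 1894^2 = 3587236 ≡ 3072
2557^2048 ≡ 3072^2 = 9437184 ≡ 3201
2794 = 2048 + 512 + 128 + 64 + 32 + 8 + 2, so 2557^2794 ≡ 3201·1894·56·2184·1740·2338·216 ≡ 3305 (mod 3407)
Right side y^r · r^s mod p:
1501^2 = 2253001 ≡ 974
1501^4 ≡ 974^2 = 948676 ≡ 1530
1501^8 ≡ 1530^2 = 2340900 ≡ 291
1501^16 ≡ 291^2 = 84681 ≡ 2913
1501^32 ≡ 2913^2 = 8485569 ≡ 2139
1501^64 ≡ 2139^2 = 4575321 ≡ 3127
1501^128 ≡ 3127^2 = 9778129 ≡ 39
1501^256 ≡ 39^2 = 1521
1501^512 ≡ 1521^2 = 2313441 ≡ 88
1501^1024 ≡ 88^2 = 7744 ≡ 930
1501^2048 ≡ 930^2 = 864900 ≡ 2929
2525 = 2048 + 256 + 128 + 64 + 16 + 8 + 4 + 1, so 1501^2525 ≡ 2929·1521·39·3127·2913·291·1530·1501 ≡ 1695 (mod 3407)
2525^2 = 6375625 ≡ 1128
2525^4 ≡ 1128^2 = 1272384 ≡ 1573
2525^8 ≡ 1573^2 = 2474329 ≡ 847
2525^16 ≡ 847^2 = 717409 ≡ 1939
2525^32 ≡ 1939^2 = 3759721 ≡ 1800
2525^64 ≡ 1800^2 = 3240000 ≡ 3350
2525^128 ≡ 3350^2 = 11222500 ≡ 3249
2525^256 ≡ 3249^2 = 10556001 ≡ 1115
291 = 256 + 32 + 2 + 1, so 2525^291 ≡ 1115·1800·1128·2525 ≡ 2631 (mod 3407)
1695·2631 = 4459545 ≡ 3189 (mod 3407)
3305 ≠ 3189, so verification fails.

reject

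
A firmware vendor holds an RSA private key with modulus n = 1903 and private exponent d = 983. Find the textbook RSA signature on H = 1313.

H^983 mod 1903 = 1043

1043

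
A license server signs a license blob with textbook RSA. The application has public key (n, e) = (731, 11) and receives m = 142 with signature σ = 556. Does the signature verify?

σ^11 mod 731 = 142
142 = m, so the signature checks out.

verifies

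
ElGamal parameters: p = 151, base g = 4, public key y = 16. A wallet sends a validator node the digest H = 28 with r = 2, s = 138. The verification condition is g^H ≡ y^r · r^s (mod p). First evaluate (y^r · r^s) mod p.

85

16^2 = 256 ≡ 105
2^2 = 4
2^4 ≡ 4^2 = 16
2^8 ≡ 16^2 = 256 ≡ 105
2^16 ≡ 105^2 = 11025 ≡ 2
2^32 ≡ 2^2 = 4
2^64 ≡ 4^2 = 16
2^128 ≡ 16^2 = 256 ≡ 105
138 = 128 + 8 + 2, so 2^138 ≡ 105·105·4 ≡ 8 (mod 151)
y^r · r^s ≡ 105·8 = 840 ≡ 85 (mod 151)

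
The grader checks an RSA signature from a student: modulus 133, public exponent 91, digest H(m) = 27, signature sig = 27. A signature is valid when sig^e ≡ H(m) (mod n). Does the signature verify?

verifies

sig^2 ≡ 27^2 = 729 ≡ 64
sig^4 ≡ 64^2 = 4096 ≡ 106
sig^8 ≡ 106^2 = 11236 ≡ 64
sig^16 ≡ 64^2 = 4096 ≡ 106
sig^32 ≡ 106^2 = 11236 ≡ 64
sig^64 ≡ 64^2 = 4096 ≡ 106
91 = 64 + 16 + 8 + 2 + 1, so sig^91 ≡ 106·106·64·64·27 ≡ 27 (mod 133)
27 = H(m), so the signature checks out.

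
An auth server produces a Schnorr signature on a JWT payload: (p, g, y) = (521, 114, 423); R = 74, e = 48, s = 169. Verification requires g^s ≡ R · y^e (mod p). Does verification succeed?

g^s mod p:
114^169 mod 521 = 235
R · y^e mod p:
423^48 mod 521 = 29
74·29 = 2146 ≡ 62 (mod 521)
235 ≠ 62; the check fails.

fails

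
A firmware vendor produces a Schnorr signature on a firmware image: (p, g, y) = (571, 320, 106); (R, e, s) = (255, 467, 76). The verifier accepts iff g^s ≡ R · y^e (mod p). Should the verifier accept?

accept

g^s mod p:
320^2 = 102400 ≡ 191
320^4 ≡ 191^2 = 36481 ≡ 508
320^8 ≡ 508^2 = 258064 ≡ 543
320^16 ≡ 543^2 = 294849 ≡ 213
320^32 ≡ 213^2 = 45369 ≡ 260
320^64 ≡ 260^2 = 67600 ≡ 222
76 = 64 + 8 + 4, so 320^76 ≡ 222·543·508 ≡ 473 (mod 571)
R · y^e mod p:
106^2 = 11236 ≡ 387
106^4 ≡ 387^2 = 149769 ≡ 167
106^8 ≡ 167^2 = 27889 ≡ 481
106^16 ≡ 481^2 = 231361 ≡ 106
106^32 ≡ 106^2 = 11236 ≡ 387
106^64 ≡ 387^2 = 149769 ≡ 167
106^128 ≡ 167^2 = 27889 ≡ 481
106^256 ≡ 481^2 = 231361 ≡ 106
467 = 256 + 128 + 64 + 16 + 2 + 1, so 106^467 ≡ 106·481·167·106·387·106 ≡ 387 (mod 571)
255·387 = 98685 ≡ 473 (mod 571)
473 ≡ 473 (mod 571); signature holds.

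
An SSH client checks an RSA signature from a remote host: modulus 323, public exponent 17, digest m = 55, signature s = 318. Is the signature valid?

Squares mod 323: s^1≡318, s^2≡25, s^4≡302, s^8≡118, s^16≡35
17 = 16 + 1, so s^17 ≡ 35·318 ≡ 148 (mod 323)
148 ≠ 55, so verification fails.

invalid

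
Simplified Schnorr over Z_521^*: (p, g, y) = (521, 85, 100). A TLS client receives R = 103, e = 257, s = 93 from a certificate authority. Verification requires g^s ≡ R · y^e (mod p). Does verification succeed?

passes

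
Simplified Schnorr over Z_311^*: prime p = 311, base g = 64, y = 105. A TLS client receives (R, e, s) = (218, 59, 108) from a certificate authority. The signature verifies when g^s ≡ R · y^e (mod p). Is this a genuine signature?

genuine

g^s mod p:
64^2 = 4096 ≡ 53
64^4 ≡ 53^2 = 2809 ≡ 10
64^8 ≡ 10^2 = 100
64^16 ≡ 100^2 = 10000 ≡ 48
64^32 ≡ 48^2 = 2304 ≡ 127
64^64 ≡ 127^2 = 16129 ≡ 268
108 = 64 + 32 + 8 + 4, so 64^108 ≡ 268·127·100·10 ≡ 160 (mod 311)
R · y^e mod p:
105^2 = 11025 ≡ 140
105^4 ≡ 140^2 = 19600 ≡ 7
105^8 ≡ 7^2 = 49
105^16 ≡ 49^2 = 2401 ≡ 224
105^32 ≡ 224^2 = 50176 ≡ 105
59 = 32 + 16 + 8 + 2 + 1, so 105^59 ≡ 105·224·49·140·105 ≡ 15 (mod 311)
218·15 = 3270 ≡ 160 (mod 311)
160 ≡ 160 (mod 311); signature holds.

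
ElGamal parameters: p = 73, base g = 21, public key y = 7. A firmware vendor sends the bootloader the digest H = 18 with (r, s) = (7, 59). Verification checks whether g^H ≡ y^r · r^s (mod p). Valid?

no

Left side g^H mod p:
21^2 = 441 ≡ 3
21^4 ≡ 3^2 = 9
21^8 ≡ 9^2 = 81 ≡ 8
21^16 ≡ 8^2 = 64
18 = 16 + 2, so 21^18 ≡ 64·3 ≡ 46 (mod 73)
Right side y^r · r^s mod p:
7^2 = 49
7^4 ≡ 49^2 = 2401 ≡ 65
7 = 4 + 2 + 1, so 7^7 ≡ 65·49·7 ≡ 30 (mod 73)
7^2 = 49
7^4 ≡ 49^2 = 2401 ≡ 65
7^8 ≡ 65^2 = 4225 ≡ 64
7^16 ≡ 64^2 = 4096 ≡ 8
7^32 ≡ 8^2 = 64
59 = 32 + 16 + 8 + 2 + 1, so 7^59 ≡ 64·8·64·49·7 ≡ 52 (mod 73)
30·52 = 1560 ≡ 27 (mod 73)
46 ≠ 27, so verification fails.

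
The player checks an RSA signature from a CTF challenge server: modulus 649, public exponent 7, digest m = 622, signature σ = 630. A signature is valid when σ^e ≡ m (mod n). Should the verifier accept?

reject

Squares mod 649: σ^1≡630, σ^2≡361, σ^4≡521
7 = 4 + 2 + 1, so σ^7 ≡ 521·361·630 ≡ 504 (mod 649)
σ^7 mod 649 = 504, but m = 622.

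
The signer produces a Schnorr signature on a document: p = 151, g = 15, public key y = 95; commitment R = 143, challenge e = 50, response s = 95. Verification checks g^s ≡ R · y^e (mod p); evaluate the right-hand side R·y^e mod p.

46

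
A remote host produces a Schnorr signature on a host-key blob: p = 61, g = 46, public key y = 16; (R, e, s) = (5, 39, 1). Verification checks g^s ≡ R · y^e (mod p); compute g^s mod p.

46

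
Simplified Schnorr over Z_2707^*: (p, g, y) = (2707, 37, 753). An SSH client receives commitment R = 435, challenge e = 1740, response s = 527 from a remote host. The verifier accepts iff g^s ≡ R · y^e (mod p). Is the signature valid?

invalid

g^s mod p:
37^2 = 1369
37^4 ≡ 1369^2 = 1874161 ≡ 917
37^8 ≡ 917^2 = 840889 ≡ 1719
37^16 ≡ 1719^2 = 2954961 ≡ 1624
37^32 ≡ 1624^2 = 2637376 ≡ 758
37^64 ≡ 758^2 = 574564 ≡ 680
37^128 ≡ 680^2 = 462400 ≡ 2210
37^256 ≡ 2210^2 = 4884100 ≡ 672
37^512 ≡ 672^2 = 451584 ≡ 2222
527 = 512 + 8 + 4 + 2 + 1, so 37^527 ≡ 2222·1719·917·1369·37 ≡ 1978 (mod 2707)
R · y^e mod p:
753^2 = 567009 ≡ 1246
753^4 ≡ 1246^2 = 1552516 ≡ 1405
753^8 ≡ 1405^2 = 1974025 ≡ 622
753^16 ≡ 622^2 = 386884 ≡ 2490
753^32 ≡ 2490^2 = 6200100 ≡ 1070
753^64 ≡ 1070^2 = 1144900 ≡ 2546
753^128 ≡ 2546^2 = 6482116 ≡ 1558
753^256 ≡ 1558^2 = 2427364 ≡ 1892
753^512 ≡ 1892^2 = 3579664 ≡ 1010
753^1024 ≡ 1010^2 = 1020100 ≡ 2268
1740 = 1024 + 512 + 128 + 64 + 8 + 4, so 753^1740 ≡ 2268·1010·1558·2546·622·1405 ≡ 992 (mod 2707)
435·992 = 431520 ≡ 1107 (mod 2707)
1978 ≠ 1107; the check fails.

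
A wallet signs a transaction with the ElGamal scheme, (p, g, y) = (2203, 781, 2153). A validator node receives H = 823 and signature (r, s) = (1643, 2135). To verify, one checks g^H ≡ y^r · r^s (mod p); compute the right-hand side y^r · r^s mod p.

1213

2153^2 = 4635409 ≡ 297
2153^4 ≡ 297^2 = 88209 ≡ 89
2153^8 ≡ 89^2 = 7921 ≡ 1312
2153^16 ≡ 1312^2 = 1721344 ≡ 801
2153^32 ≡ 801^2 = 641601 ≡ 528
2153^64 ≡ 528^2 = 278784 ≡ 1206
2153^128 ≡ 1206^2 = 1454436 ≡ 456
2153^256 ≡ 456^2 = 207936 ≡ 854
2153^512 ≡ 854^2 = 729316 ≡ 123
2153^1024 ≡ 123^2 = 15129 ≡ 1911
1643 = 1024 + 512 + 64 + 32 + 8 + 2 + 1, so 2153^1643 ≡ 1911·123·1206·528·1312·297·2153 ≡ 953 (mod 2203)
1643^2 = 2699449 ≡ 774
1643^4 ≡ 774^2 = 599076 ≡ 2063
1643^8 ≡ 2063^2 = 4255969 ≡ 1976
1643^16 ≡ 1976^2 = 3904576 ≡ 860
1643^32 ≡ 860^2 = 739600 ≡ 1595
1643^64 ≡ 1595^2 = 2544025 ≡ 1763
1643^128 ≡ 1763^2 = 3108169 ≡ 1939
1643^256 ≡ 1939^2 = 3759721 ≡ 1403
1643^512 ≡ 1403^2 = 1968409 ≡ 1130
1643^1024 ≡ 1130^2 = 1276900 ≡ 1363
1643^2048 ≡ 1363^2 = 1857769 ≡ 640
2135 = 2048 + 64 + 16 + 4 + 2 + 1, so 1643^2135 ≡ 640·1763·860·2063·774·1643 ≡ 741 (mod 2203)
y^r · r^s ≡ 953·741 = 706173 ≡ 1213 (mod 2203)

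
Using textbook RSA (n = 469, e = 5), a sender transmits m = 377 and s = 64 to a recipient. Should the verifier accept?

reject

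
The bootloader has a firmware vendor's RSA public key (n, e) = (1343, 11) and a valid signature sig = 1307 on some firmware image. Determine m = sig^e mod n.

60

sig^11 mod 1343 = 60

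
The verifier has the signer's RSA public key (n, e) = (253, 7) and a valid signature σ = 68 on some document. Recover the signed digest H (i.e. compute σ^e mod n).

183

σ^2 ≡ 68^2 = 4624 ≡ 70
σ^4 ≡ 70^2 = 4900 ≡ 93
7 = 4 + 2 + 1, so σ^7 ≡ 93·70·68 ≡ 183 (mod 253)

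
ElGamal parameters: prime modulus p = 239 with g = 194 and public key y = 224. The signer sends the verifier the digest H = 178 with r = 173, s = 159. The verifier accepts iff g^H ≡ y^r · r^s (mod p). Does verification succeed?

Left side g^H mod p:
194^178 mod 239 = 18
Right side y^r · r^s mod p:
224^173 mod 239 = 146
173^159 mod 239 = 194
146·194 = 28324 ≡ 122 (mod 239)
18 ≠ 122, so verification fails.

fails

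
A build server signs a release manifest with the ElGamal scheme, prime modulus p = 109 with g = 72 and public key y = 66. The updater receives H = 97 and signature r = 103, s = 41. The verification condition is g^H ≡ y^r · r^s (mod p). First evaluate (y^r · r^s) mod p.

91

66^103 mod 109 = 16
103^41 mod 109 = 67
y^r · r^s ≡ 16·67 = 1072 ≡ 91 (mod 109)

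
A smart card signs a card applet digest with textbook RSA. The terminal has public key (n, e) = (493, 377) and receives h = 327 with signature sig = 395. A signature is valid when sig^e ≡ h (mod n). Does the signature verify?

sig^2 ≡ 395^2 = 156025 ≡ 237
sig^4 ≡ 237^2 = 56169 ≡ 460
sig^8 ≡ 460^2 = 211600 ≡ 103
sig^16 ≡ 103^2 = 10609 ≡ 256
sig^32 ≡ 256^2 = 65536 ≡ 460
sig^64 ≡ 460^2 = 211600 ≡ 103
sig^128 ≡ 103^2 = 10609 ≡ 256
sig^256 ≡ 256^2 = 65536 ≡ 460
377 = 256 + 64 + 32 + 16 + 8 + 1, so sig^377 ≡ 460·103·460·256·103·395 ≡ 327 (mod 493)
sig^377 mod 493 = 327 matches h.

verifies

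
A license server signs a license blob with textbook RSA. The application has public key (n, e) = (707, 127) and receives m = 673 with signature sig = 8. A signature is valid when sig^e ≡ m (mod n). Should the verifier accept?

sig^2 ≡ 8^2 = 64
sig^4 ≡ 64^2 = 4096 ≡ 561
sig^8 ≡ 561^2 = 314721 ≡ 106
sig^16 ≡ 106^2 = 11236 ≡ 631
sig^32 ≡ 631^2 = 398161 ≡ 120
sig^64 ≡ 120^2 = 14400 ≡ 260
127 = 64 + 32 + 16 + 8 + 4 + 2 + 1, so sig^127 ≡ 260·120·631·106·561·64·8 ≡ 673 (mod 707)
sig^127 mod 707 = 673 matches m.

accept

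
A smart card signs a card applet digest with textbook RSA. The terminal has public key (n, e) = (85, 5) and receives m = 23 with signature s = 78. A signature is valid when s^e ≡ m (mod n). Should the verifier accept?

Squares mod 85: s^1≡78, s^2≡49, s^4≡21
5 = 4 + 1, so s^5 ≡ 21·78 ≡ 23 (mod 85)
23 = m, so the signature checks out.

accept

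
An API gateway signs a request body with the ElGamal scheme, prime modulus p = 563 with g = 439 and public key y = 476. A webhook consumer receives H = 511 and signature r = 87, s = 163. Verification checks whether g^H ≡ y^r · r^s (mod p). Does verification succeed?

Left side g^H mod p:
439^511 mod 563 = 404
Right side y^r · r^s mod p:
476^87 mod 563 = 223
87^163 mod 563 = 42
223·42 = 9366 ≡ 358 (mod 563)
404 ≠ 358, so verification fails.

fails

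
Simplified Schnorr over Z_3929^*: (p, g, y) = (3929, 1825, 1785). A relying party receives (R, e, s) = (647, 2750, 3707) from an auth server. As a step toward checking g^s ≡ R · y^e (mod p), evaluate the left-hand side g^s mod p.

1825^3707 mod 3929 = 2322

2322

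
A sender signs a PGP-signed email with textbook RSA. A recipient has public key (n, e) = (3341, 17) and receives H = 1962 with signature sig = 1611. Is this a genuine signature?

genuine

sig^2 ≡ 1611^2 = 2595321 ≡ 2705
sig^4 ≡ 2705^2 = 7317025 ≡ 235
sig^8 ≡ 235^2 = 55225 ≡ 1769
sig^16 ≡ 1769^2 = 3129361 ≡ 2185
17 = 16 + 1, so sig^17 ≡ 2185·1611 ≡ 1962 (mod 3341)
Since 1962 equals the digest 1962, verification succeeds.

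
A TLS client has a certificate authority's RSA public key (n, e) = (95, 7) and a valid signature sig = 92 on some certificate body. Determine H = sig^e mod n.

93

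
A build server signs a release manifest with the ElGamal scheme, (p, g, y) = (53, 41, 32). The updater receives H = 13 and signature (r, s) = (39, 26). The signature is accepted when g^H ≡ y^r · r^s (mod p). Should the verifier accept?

accept

Left side g^H mod p:
41^2 = 1681 ≡ 38
41^4 ≡ 38^2 = 1444 ≡ 13
41^8 ≡ 13^2 = 169 ≡ 10
13 = 8 + 4 + 1, so 41^13 ≡ 10·13·41 ≡ 30 (mod 53)
Right side y^r · r^s mod p:
32^2 = 1024 ≡ 17
32^4 ≡ 17^2 = 289 ≡ 24
32^8 ≡ 24^2 = 576 ≡ 46
32^16 ≡ 46^2 = 2116 ≡ 49
32^32 ≡ 49^2 = 2401 ≡ 16
39 = 32 + 4 + 2 + 1, so 32^39 ≡ 16·24·17·32 ≡ 23 (mod 53)
39^2 = 1521 ≡ 37
39^4 ≡ 37^2 = 1369 ≡ 44
39^8 ≡ 44^2 = 1936 ≡ 28
39^16 ≡ 28^2 = 784 ≡ 42
26 = 16 + 8 + 2, so 39^26 ≡ 42·28·37 ≡ 52 (mod 53)
23·52 = 1196 ≡ 30 (mod 53)
30 ≡ 30 (mod 53), so the signature is genuine.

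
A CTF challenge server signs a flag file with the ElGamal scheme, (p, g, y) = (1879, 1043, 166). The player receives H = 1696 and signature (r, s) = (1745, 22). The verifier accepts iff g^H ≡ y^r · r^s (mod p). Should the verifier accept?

accept

Left side g^H mod p:
Squares mod 1879: 1043^1≡1043, 1043^2≡1787, 1043^4≡948, 1043^8≡542, 1043^16≡640, 1043^32≡1857, 1043^64≡484, 1043^128≡1260, 1043^256≡1724, 1043^512≡1477, 1043^1024≡10
1696 = 1024 + 512 + 128 + 32, so 1043^1696 ≡ 10·1477·1260·1857 ≡ 305 (mod 1879)
Right side y^r · r^s mod p:
Squares mod 1879: 166^1≡166, 166^2≡1250, 166^4≡1051, 166^8≡1628, 166^16≡994, 166^32≡1561, 166^64≡1537, 166^128≡466, 166^256≡1071, 166^512≡851, 166^1024≡786
1745 = 1024 + 512 + 128 + 64 + 16 + 1, so 166^1745 ≡ 786·851·466·1537·994·166 ≡ 1805 (mod 1879)
Squares mod 1879: 1745^1≡1745, 1745^2≡1045, 1745^4≡326, 1745^8≡1052, 1745^16≡1852
22 = 16 + 4 + 2, so 1745^22 ≡ 1852·326·1045 ≡ 1494 (mod 1879)
1805·1494 = 2696670 ≡ 305 (mod 1879)
305 ≡ 305 (mod 1879), so the signature is genuine.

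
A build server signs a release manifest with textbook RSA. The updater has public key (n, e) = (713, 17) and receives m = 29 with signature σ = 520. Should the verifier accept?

Squares mod 713: σ^1≡520, σ^2≡173, σ^4≡696, σ^8≡289, σ^16≡100
17 = 16 + 1, so σ^17 ≡ 100·520 ≡ 664 (mod 713)
The recovered value 664 does not match the digest 29.

reject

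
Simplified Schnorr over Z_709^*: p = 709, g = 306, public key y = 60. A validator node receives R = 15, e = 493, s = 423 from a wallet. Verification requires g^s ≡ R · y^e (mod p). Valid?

yes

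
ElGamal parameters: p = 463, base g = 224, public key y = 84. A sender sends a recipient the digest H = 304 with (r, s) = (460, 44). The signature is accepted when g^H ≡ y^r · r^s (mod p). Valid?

Left side g^H mod p:
Squares mod 463: 224^1≡224, 224^2≡172, 224^4≡415, 224^8≡452, 224^16≡121, 224^32≡288, 224^64≡67, 224^128≡322, 224^256≡435
304 = 256 + 32 + 16, so 224^304 ≡ 435·288·121 ≡ 260 (mod 463)
Right side y^r · r^s mod p:
Squares mod 463: 84^1≡84, 84^2≡111, 84^4≡283, 84^8≡453, 84^16≡100, 84^32≡277, 84^64≡334, 84^128≡436, 84^256≡266
460 = 256 + 128 + 64 + 8 + 4, so 84^460 ≡ 266·436·334·453·283 ≡ 146 (mod 463)
Squares mod 463: 460^1≡460, 460^2≡9, 460^4≡81, 460^8≡79, 460^16≡222, 460^32≡206
44 = 32 + 8 + 4, so 460^44 ≡ 206·79·81 ≡ 33 (mod 463)
146·33 = 4818 ≡ 188 (mod 463)
260 ≠ 188, so verification fails.

no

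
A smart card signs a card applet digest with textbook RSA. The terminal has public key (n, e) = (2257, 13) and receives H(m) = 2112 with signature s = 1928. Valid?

yes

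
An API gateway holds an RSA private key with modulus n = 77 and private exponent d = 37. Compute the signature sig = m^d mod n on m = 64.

15

m^2 ≡ 64^2 = 4096 ≡ 15
m^4 ≡ 15^2 = 225 ≡ 71
m^8 ≡ 71^2 = 5041 ≡ 36
m^16 ≡ 36^2 = 1296 ≡ 64
m^32 ≡ 64^2 = 4096 ≡ 15
37 = 32 + 4 + 1, so m^37 ≡ 15·71·64 ≡ 15 (mod 77)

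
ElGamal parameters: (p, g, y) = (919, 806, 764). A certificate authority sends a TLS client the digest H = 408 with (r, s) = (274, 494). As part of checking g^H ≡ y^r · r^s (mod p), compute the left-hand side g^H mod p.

Squares mod 919: 806^1≡806, 806^2≡822, 806^4≡219, 806^8≡173, 806^16≡521, 806^32≡336, 806^64≡778, 806^128≡582, 806^256≡532
408 = 256 + 128 + 16 + 8, so 806^408 ≡ 532·582·521·173 ≡ 824 (mod 919)

824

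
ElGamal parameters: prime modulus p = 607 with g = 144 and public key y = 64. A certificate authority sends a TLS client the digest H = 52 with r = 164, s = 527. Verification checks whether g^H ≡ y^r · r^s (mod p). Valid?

no

Left side g^H mod p:
Squares mod 607: 144^1≡144, 144^2≡98, 144^4≡499, 144^8≡131, 144^16≡165, 144^32≡517
52 = 32 + 16 + 4, so 144^52 ≡ 517·165·499 ≡ 106 (mod 607)
Right side y^r · r^s mod p:
Squares mod 607: 64^1≡64, 64^2≡454, 64^4≡343, 64^8≡498, 64^16≡348, 64^32≡311, 64^64≡208, 64^128≡167
164 = 128 + 32 + 4, so 64^164 ≡ 167·311·343 ≡ 155 (mod 607)
Squares mod 607: 164^1≡164, 164^2≡188, 164^4≡138, 164^8≡227, 164^16≡541, 164^32≡107, 164^64≡523, 164^128≡379, 164^256≡389, 164^512≡178
527 = 512 + 8 + 4 + 2 + 1, so 164^527 ≡ 178·227·138·188·164 ≡ 32 (mod 607)
155·32 = 4960 ≡ 104 (mod 607)
106 ≠ 104, so verification fails.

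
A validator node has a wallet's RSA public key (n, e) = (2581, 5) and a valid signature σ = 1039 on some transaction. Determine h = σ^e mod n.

σ^2 ≡ 1039^2 = 1079521 ≡ 663
σ^4 ≡ 663^2 = 439569 ≡ 799
5 = 4 + 1, so σ^5 ≡ 799·1039 ≡ 1660 (mod 2581)

1660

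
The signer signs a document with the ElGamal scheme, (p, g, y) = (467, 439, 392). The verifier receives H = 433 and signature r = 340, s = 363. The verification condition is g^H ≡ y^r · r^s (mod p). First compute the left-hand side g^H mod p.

94

439^2 = 192721 ≡ 317
439^4 ≡ 317^2 = 100489 ≡ 84
439^8 ≡ 84^2 = 7056 ≡ 51
439^16 ≡ 51^2 = 2601 ≡ 266
439^32 ≡ 266^2 = 70756 ≡ 239
439^64 ≡ 239^2 = 57121 ≡ 147
439^128 ≡ 147^2 = 21609 ≡ 127
439^256 ≡ 127^2 = 16129 ≡ 251
433 = 256 + 128 + 32 + 16 + 1, so 439^433 ≡ 251·127·239·266·439 ≡ 94 (mod 467)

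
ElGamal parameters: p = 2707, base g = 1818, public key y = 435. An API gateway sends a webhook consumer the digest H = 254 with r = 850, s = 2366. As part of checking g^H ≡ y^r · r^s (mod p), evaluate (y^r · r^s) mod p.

435^850 mod 2707 = 2155
850^2366 mod 2707 = 2302
y^r · r^s ≡ 2155·2302 = 4960810 ≡ 1586 (mod 2707)

1586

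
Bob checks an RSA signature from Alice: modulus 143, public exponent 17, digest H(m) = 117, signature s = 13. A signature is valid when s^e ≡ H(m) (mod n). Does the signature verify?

s^2 ≡ 13^2 = 169 ≡ 26
s^4 ≡ 26^2 = 676 ≡ 104
s^8 ≡ 104^2 = 10816 ≡ 91
s^16 ≡ 91^2 = 8281 ≡ 130
17 = 16 + 1, so s^17 ≡ 130·13 ≡ 117 (mod 143)
117 = H(m), so the signature checks out.

verifies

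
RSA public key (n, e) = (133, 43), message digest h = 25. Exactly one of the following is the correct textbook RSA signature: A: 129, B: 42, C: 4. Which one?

Candidate A: Squares mod 133: 129^1≡129, 129^2≡16, 129^4≡123, 129^8≡100, 129^16≡25, 129^32≡93; 43 = 32 + 8 + 2 + 1, so 129^43 ≡ 93·100·16·129 ≡ 108 (mod 133)
Candidate B: Squares mod 133: 42^1≡42, 42^2≡35, 42^4≡28, 42^8≡119, 42^16≡63, 42^32≡112; 43 = 32 + 8 + 2 + 1, so 42^43 ≡ 112·119·35·42 ≡ 63 (mod 133)
Candidate C: Squares mod 133: 4^1≡4, 4^2≡16, 4^4≡123, 4^8≡100, 4^16≡25, 4^32≡93; 43 = 32 + 8 + 2 + 1, so 4^43 ≡ 93·100·16·4 ≡ 25 (mod 133)
  → matches h = 25

C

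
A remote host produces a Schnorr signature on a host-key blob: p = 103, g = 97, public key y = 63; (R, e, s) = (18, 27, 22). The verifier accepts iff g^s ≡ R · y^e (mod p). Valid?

yes

g^s mod p:
97^2 = 9409 ≡ 36
97^4 ≡ 36^2 = 1296 ≡ 60
97^8 ≡ 60^2 = 3600 ≡ 98
97^16 ≡ 98^2 = 9604 ≡ 25
22 = 16 + 4 + 2, so 97^22 ≡ 25·60·36 ≡ 28 (mod 103)
R · y^e mod p:
63^2 = 3969 ≡ 55
63^4 ≡ 55^2 = 3025 ≡ 38
63^8 ≡ 38^2 = 1444 ≡ 2
63^16 ≡ 2^2 = 4
27 = 16 + 8 + 2 + 1, so 63^27 ≡ 4·2·55·63 ≡ 13 (mod 103)
18·13 = 234 ≡ 28 (mod 103)
28 ≡ 28 (mod 103); signature holds.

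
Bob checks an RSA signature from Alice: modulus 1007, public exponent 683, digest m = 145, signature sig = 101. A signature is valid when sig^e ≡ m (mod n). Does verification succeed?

sig^2 ≡ 101^2 = 10201 ≡ 131
sig^4 ≡ 131^2 = 17161 ≡ 42
sig^8 ≡ 42^2 = 1764 ≡ 757
sig^16 ≡ 757^2 = 573049 ≡ 66
sig^32 ≡ 66^2 = 4356 ≡ 328
sig^64 ≡ 328^2 = 107584 ≡ 842
sig^128 ≡ 842^2 = 708964 ≡ 36
sig^256 ≡ 36^2 = 1296 ≡ 289
sig^512 ≡ 289^2 = 83521 ≡ 947
683 = 512 + 128 + 32 + 8 + 2 + 1, so sig^683 ≡ 947·36·328·757·131·101 ≡ 1004 (mod 1007)
sig^683 mod 1007 = 1004, but m = 145.

fails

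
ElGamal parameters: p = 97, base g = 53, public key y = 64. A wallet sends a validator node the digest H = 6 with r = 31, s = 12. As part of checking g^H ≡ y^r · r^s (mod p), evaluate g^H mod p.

33

53^2 = 2809 ≡ 93
53^4 ≡ 93^2 = 8649 ≡ 16
6 = 4 + 2, so 53^6 ≡ 16·93 ≡ 33 (mod 97)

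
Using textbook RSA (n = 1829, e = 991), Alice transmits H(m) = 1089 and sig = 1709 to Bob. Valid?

yes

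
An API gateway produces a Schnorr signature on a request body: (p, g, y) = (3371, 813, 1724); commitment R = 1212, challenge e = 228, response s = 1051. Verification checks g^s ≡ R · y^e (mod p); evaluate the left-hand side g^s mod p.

Squares mod 3371: 813^1≡813, 813^2≡253, 813^4≡3331, 813^8≡1600, 813^16≡1411, 813^32≡2031, 813^64≡2228, 813^128≡1872, 813^256≡1915, 813^512≡2948, 813^1024≡266
1051 = 1024 + 16 + 8 + 2 + 1, so 813^1051 ≡ 266·1411·1600·253·813 ≡ 2080 (mod 3371)

2080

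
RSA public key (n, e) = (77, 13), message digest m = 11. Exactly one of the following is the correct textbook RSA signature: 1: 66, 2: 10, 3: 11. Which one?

Candidate 1: 66^13 mod 77 = 66
Candidate 2: 10^13 mod 77 = 10
Candidate 3: 11^13 mod 77 = 11
  → matches m = 11

3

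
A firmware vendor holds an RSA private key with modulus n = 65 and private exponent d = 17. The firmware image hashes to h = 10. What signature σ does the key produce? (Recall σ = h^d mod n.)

h^17 mod 65 = 30

30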